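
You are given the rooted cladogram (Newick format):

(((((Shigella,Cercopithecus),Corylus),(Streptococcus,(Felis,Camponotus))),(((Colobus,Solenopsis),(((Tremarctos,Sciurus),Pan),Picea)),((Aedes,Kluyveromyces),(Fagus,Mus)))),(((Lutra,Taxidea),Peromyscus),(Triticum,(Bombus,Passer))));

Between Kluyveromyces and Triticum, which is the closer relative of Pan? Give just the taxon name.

The MRCA of Pan and Kluyveromyces subtends (((Colobus,Solenopsis),(((Tremarctos,Sciurus),Pan),Picea)),((Aedes,Kluyveromyces),(Fagus,Mus))) (10 taxa).
The MRCA of Pan and Triticum is the root, subtending the entire tree (22 taxa).
The first is nested inside the second, so Pan shares a more recent common ancestor with Kluyveromyces.

Kluyveromyces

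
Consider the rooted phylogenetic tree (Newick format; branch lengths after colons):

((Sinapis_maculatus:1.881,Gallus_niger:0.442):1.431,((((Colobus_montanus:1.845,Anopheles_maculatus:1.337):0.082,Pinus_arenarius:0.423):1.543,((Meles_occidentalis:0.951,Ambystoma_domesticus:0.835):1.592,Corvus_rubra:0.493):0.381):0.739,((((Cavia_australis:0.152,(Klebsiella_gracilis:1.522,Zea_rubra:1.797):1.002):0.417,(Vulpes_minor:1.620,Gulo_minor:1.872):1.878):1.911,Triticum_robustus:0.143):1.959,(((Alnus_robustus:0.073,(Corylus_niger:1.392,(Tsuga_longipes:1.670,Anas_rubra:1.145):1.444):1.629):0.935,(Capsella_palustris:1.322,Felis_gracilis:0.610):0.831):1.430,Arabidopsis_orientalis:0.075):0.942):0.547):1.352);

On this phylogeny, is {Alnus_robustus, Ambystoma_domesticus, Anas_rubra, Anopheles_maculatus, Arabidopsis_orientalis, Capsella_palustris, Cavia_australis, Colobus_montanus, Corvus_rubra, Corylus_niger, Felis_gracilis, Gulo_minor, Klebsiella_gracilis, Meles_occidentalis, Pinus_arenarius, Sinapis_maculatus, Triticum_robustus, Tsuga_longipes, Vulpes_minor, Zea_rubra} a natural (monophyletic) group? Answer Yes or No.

The MRCA of the listed taxa is the root, so the smallest clade containing them is the whole tree.
That clade also contains Gallus_niger, which is not in the proposed group, so the group is not monophyletic.

No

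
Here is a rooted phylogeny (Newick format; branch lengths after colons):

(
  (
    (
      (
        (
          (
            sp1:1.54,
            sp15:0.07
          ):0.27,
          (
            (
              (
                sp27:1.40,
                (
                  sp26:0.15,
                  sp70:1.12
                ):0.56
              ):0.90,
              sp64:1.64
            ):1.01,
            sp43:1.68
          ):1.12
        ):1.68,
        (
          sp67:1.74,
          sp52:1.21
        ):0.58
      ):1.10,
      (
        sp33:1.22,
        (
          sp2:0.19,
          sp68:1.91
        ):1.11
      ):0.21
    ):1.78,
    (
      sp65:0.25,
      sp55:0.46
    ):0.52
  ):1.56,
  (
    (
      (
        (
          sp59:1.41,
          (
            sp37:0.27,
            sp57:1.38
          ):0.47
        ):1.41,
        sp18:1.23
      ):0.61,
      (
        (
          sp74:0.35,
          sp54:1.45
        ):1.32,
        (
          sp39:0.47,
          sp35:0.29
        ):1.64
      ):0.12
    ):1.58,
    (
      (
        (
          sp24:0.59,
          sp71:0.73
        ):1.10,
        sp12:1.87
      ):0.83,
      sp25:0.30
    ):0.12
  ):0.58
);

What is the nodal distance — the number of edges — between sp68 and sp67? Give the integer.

6

The MRCA of sp68 and sp67 is the node subtending ((((sp1,sp15),(((sp27,(sp26,sp70)),sp64),sp43)),(sp67,sp52)),(sp33,(sp2,sp68))).
From sp68 up to that node: 3 branches. From sp67 up to the same node: 3 branches. Total: 3 + 3 = 6.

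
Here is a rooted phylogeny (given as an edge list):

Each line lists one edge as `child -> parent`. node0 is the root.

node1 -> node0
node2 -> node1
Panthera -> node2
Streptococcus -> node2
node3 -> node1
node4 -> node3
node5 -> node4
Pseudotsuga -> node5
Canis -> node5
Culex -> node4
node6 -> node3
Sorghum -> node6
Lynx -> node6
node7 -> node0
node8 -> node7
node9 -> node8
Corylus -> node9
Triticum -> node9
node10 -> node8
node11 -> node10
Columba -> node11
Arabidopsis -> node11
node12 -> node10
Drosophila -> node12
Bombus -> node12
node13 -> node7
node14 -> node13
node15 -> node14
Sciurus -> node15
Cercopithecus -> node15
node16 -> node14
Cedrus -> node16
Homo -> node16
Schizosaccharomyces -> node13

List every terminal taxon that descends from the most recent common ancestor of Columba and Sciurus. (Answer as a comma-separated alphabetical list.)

Tracing Columba: it sits inside (Columba,Arabidopsis).
Tracing Sciurus: it sits inside (Sciurus,Cercopithecus).
The smallest clade enclosing both is (((Corylus,Triticum),((Columba,Arabidopsis),(Drosophila,Bombus))),(((Sciurus,Cercopithecus),(Cedrus,Homo)),Schizosaccharomyces)); the answer is its 11 terminal taxa in alphabetical order.

Arabidopsis, Bombus, Cedrus, Cercopithecus, Columba, Corylus, Drosophila, Homo, Schizosaccharomyces, Sciurus, Triticum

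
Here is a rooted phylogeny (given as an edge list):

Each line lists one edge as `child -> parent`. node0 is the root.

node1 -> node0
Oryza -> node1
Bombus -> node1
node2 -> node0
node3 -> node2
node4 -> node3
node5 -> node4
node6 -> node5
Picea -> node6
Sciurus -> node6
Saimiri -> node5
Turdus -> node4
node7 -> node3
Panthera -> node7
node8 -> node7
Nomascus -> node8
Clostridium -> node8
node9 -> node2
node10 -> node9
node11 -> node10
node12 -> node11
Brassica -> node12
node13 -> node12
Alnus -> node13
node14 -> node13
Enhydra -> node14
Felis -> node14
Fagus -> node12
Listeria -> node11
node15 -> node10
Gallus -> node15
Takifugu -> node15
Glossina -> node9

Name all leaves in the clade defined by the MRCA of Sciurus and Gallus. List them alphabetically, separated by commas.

Alnus, Brassica, Clostridium, Enhydra, Fagus, Felis, Gallus, Glossina, Listeria, Nomascus, Panthera, Picea, Saimiri, Sciurus, Takifugu, Turdus

Tracing Sciurus: it sits inside (Picea,Sciurus).
Tracing Gallus: it sits inside (Gallus,Takifugu).
The smallest clade enclosing both is (((((Picea,Sciurus),Saimiri),Turdus),(Panthera,(Nomascus,Clostridium))),((((Brassica,(Alnus,(Enhydra,Felis)),Fagus),Listeria),(Gallus,Takifugu)),Glossina)); the answer is its 16 terminal taxa in alphabetical order.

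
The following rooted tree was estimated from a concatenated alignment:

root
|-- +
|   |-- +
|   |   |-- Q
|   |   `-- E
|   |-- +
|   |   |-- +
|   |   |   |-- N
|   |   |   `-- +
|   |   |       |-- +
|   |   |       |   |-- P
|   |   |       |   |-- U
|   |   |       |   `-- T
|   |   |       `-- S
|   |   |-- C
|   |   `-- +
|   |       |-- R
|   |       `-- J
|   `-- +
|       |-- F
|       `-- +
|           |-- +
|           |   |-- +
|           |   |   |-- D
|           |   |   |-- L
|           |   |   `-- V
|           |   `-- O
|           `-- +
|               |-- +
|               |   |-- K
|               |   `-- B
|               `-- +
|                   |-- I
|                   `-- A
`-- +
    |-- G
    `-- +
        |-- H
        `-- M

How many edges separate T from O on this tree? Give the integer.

9

The MRCA of T and O is the node subtending ((Q,E),((N,((P,U,T),S)),C,(R,J)),(F,(((D,L,V),O),((K,B),(I,A))))).
From T up to that node: 5 branches. From O up to the same node: 4 branches. Total: 5 + 4 = 9.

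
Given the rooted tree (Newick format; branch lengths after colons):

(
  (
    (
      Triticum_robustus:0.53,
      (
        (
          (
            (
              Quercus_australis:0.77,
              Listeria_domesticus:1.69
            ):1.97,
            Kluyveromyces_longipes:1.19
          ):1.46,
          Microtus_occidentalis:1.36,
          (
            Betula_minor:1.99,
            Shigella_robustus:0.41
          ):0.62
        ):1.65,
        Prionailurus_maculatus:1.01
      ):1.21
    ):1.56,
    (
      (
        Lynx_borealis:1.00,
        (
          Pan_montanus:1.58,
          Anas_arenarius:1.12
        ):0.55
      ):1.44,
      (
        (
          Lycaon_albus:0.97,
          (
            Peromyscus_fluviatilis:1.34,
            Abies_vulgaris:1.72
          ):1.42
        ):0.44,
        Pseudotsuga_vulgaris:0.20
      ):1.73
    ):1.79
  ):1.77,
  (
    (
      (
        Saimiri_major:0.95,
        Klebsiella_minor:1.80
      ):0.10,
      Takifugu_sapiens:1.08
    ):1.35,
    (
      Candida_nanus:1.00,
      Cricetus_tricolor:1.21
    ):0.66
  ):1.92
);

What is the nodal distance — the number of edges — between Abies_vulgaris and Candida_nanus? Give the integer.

The MRCA of Abies_vulgaris and Candida_nanus is the root of the tree.
From Abies_vulgaris up to that node: 6 branches. From Candida_nanus up to the same node: 3 branches. Total: 6 + 3 = 9.

9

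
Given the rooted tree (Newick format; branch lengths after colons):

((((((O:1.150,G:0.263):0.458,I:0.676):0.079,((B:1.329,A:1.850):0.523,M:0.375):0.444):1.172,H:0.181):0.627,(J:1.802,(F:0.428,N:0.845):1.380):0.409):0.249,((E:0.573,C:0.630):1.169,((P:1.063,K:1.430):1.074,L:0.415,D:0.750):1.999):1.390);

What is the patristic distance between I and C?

5.992

The path runs I → … → MRCA → … → C; the MRCA is the root of the tree.
Branch lengths along that path: 0.676 + 0.079 + 1.172 + 0.627 + 0.249 + 1.390 + 1.169 + 0.630 = 5.992.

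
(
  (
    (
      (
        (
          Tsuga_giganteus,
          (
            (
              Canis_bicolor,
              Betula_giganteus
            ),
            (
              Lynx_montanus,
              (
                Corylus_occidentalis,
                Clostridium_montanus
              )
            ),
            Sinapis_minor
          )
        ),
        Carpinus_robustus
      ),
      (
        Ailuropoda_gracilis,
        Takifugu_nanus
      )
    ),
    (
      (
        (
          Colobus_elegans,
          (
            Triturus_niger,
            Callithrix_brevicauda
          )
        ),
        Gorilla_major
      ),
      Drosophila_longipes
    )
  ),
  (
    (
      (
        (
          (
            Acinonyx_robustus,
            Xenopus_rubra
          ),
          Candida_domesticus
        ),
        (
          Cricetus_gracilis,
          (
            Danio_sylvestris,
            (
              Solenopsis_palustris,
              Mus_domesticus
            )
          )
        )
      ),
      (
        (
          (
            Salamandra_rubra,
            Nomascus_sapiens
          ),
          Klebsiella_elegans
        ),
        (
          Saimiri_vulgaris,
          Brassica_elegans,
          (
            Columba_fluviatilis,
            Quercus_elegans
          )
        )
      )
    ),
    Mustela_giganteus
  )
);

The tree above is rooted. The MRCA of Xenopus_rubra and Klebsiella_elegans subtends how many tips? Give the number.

14

The MRCA of Xenopus_rubra and Klebsiella_elegans is the node subtending ((((Acinonyx_robustus,Xenopus_rubra),Candida_domesticus),(Cricetus_gracilis,(Danio_sylvestris,(Solenopsis_palustris,Mus_domesticus)))),(((Salamandra_rubra,Nomascus_sapiens),Klebsiella_elegans),(Saimiri_vulgaris,Brassica_elegans,(Columba_fluviatilis,Quercus_elegans)))).
That clade contains 14 terminal taxa: Acinonyx_robustus, Brassica_elegans, Candida_domesticus, Columba_fluviatilis, Cricetus_gracilis, Danio_sylvestris, Klebsiella_elegans, Mus_domesticus, Nomascus_sapiens, Quercus_elegans, Saimiri_vulgaris, Salamandra_rubra, Solenopsis_palustris, Xenopus_rubra.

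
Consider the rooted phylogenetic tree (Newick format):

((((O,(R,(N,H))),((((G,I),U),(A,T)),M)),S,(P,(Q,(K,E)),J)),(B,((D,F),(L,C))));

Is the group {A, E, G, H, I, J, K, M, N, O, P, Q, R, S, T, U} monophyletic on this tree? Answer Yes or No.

Yes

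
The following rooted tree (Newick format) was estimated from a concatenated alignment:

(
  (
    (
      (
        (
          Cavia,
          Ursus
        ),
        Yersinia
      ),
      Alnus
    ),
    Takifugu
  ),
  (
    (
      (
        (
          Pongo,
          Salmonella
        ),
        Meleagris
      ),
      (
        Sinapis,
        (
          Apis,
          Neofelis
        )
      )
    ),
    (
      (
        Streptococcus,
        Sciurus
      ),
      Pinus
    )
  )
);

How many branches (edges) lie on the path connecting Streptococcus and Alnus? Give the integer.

7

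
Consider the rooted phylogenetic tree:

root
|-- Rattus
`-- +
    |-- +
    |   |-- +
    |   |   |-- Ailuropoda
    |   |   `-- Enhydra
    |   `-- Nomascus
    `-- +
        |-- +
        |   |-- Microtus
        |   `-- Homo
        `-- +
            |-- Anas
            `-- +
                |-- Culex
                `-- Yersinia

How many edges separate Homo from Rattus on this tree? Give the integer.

5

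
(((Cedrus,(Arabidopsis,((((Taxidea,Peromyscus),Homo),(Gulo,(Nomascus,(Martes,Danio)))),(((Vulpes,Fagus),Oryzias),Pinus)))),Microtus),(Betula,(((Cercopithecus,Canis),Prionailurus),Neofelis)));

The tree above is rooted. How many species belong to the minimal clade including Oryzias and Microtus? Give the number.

The MRCA of Oryzias and Microtus is the node subtending ((Cedrus,(Arabidopsis,((((Taxidea,Peromyscus),Homo),(Gulo,(Nomascus,(Martes,Danio)))),(((Vulpes,Fagus),Oryzias),Pinus)))),Microtus).
That clade contains 14 terminal taxa: Arabidopsis, Cedrus, Danio, Fagus, Gulo, Homo, Martes, Microtus, Nomascus, Oryzias, Peromyscus, Pinus, Taxidea, Vulpes.

14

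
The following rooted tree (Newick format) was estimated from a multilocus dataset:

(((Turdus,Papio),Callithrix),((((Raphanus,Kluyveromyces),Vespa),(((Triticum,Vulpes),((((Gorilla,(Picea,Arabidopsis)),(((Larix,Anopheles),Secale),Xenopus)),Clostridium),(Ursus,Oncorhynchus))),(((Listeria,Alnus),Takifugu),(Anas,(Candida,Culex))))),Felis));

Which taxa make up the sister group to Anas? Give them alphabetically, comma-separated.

Candida, Culex

Anas attaches to the tree at the node subtending (Anas,(Candida,Culex)).
The other lineage descending from that same node — the sister group — is (Candida,Culex); its 2 tips in alphabetical order are the answer.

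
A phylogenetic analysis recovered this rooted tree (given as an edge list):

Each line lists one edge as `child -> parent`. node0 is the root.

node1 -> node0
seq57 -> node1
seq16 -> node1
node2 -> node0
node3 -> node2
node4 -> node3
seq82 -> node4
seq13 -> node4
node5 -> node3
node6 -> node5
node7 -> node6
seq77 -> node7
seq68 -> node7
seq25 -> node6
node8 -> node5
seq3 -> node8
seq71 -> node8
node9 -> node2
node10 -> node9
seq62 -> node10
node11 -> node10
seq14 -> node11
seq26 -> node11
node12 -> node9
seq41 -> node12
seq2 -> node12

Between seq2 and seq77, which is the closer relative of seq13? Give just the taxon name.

seq77

The MRCA of seq13 and seq77 subtends ((seq82,seq13),(((seq77,seq68),seq25),(seq3,seq71))) (7 taxa).
The MRCA of seq13 and seq2 subtends (((seq82,seq13),(((seq77,seq68),seq25),(seq3,seq71))),((seq62,(seq14,seq26)),(seq41,seq2))) (12 taxa).
The first is nested inside the second, so seq13 shares a more recent common ancestor with seq77.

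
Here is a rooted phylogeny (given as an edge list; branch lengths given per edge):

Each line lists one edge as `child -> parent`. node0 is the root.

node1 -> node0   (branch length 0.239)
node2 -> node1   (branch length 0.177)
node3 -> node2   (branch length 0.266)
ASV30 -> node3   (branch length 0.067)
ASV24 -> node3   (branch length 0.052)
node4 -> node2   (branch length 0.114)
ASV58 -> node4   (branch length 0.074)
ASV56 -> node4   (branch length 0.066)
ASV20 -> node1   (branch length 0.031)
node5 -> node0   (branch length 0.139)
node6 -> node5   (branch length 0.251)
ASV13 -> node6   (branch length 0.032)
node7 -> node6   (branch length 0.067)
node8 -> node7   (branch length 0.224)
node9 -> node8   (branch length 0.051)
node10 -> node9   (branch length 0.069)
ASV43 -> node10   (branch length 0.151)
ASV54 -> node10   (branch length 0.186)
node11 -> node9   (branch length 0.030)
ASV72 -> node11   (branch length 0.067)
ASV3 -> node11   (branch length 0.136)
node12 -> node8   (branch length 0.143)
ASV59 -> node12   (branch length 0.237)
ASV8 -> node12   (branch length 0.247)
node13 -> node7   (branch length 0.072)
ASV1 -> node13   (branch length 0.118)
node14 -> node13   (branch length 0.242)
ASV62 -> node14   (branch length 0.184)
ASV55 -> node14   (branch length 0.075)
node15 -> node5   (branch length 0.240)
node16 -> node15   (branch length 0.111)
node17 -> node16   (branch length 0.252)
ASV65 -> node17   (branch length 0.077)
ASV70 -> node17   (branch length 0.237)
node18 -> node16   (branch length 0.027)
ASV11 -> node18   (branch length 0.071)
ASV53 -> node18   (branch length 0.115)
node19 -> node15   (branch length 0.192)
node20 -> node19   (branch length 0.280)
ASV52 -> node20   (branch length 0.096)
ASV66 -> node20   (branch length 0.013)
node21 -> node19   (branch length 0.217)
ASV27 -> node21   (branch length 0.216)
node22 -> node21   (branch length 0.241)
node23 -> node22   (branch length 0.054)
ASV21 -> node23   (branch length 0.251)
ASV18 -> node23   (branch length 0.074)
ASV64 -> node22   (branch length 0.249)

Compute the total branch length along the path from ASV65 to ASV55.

1.387

The path runs ASV65 → … → MRCA → … → ASV55; the MRCA is the node subtending ((ASV13,((((ASV43,ASV54),(ASV72,ASV3)),(ASV59,ASV8)),(ASV1,(ASV62,ASV55)))),(((ASV65,ASV70),(ASV11,ASV53)),((ASV52,ASV66),(ASV27,((ASV21,ASV18),ASV64))))).
Branch lengths along that path: 0.077 + 0.252 + 0.111 + 0.240 + 0.251 + 0.067 + 0.072 + 0.242 + 0.075 = 1.387.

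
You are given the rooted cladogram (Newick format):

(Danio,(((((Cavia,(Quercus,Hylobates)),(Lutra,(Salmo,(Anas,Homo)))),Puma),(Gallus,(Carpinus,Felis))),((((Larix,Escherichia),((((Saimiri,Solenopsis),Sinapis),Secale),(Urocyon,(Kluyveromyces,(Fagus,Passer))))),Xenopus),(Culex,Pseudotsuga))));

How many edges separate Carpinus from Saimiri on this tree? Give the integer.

12

The MRCA of Carpinus and Saimiri is the node subtending (((((Cavia,(Quercus,Hylobates)),(Lutra,(Salmo,(Anas,Homo)))),Puma),(Gallus,(Carpinus,Felis))),((((Larix,Escherichia),((((Saimiri,Solenopsis),Sinapis),Secale),(Urocyon,(Kluyveromyces,(Fagus,Passer))))),Xenopus),(Culex,Pseudotsuga))).
From Carpinus up to that node: 4 branches. From Saimiri up to the same node: 8 branches. Total: 4 + 8 = 12.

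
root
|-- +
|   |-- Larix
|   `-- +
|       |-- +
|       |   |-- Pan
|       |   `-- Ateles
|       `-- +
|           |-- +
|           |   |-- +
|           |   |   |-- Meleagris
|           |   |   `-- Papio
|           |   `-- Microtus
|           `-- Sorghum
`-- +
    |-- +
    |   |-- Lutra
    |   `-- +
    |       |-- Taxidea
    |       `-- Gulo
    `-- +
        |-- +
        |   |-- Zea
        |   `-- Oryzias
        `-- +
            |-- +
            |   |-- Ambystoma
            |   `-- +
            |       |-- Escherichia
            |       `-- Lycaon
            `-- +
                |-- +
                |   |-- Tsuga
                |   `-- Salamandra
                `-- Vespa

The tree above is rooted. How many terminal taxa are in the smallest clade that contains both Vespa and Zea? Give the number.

8

The MRCA of Vespa and Zea is the node subtending ((Zea,Oryzias),((Ambystoma,(Escherichia,Lycaon)),((Tsuga,Salamandra),Vespa))).
That clade contains 8 terminal taxa: Ambystoma, Escherichia, Lycaon, Oryzias, Salamandra, Tsuga, Vespa, Zea.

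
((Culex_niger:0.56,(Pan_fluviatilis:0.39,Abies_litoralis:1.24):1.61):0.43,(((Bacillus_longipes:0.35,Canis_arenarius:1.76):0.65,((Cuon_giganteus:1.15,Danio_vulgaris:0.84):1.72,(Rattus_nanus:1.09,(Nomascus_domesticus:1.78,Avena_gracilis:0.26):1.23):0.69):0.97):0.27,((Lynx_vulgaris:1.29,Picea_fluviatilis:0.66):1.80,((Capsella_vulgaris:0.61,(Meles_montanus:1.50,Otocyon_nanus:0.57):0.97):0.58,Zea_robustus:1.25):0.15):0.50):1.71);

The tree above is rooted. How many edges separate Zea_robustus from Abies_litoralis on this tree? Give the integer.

7

The MRCA of Zea_robustus and Abies_litoralis is the root of the tree.
From Zea_robustus up to that node: 4 branches. From Abies_litoralis up to the same node: 3 branches. Total: 4 + 3 = 7.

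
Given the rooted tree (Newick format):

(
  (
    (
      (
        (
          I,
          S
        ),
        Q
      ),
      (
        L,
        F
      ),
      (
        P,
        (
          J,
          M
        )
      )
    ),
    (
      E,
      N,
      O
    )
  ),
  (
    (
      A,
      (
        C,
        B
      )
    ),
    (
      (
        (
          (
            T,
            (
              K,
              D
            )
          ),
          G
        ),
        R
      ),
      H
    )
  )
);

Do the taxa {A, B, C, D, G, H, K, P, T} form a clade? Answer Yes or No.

No

The MRCA of the listed taxa is the root, so the smallest clade containing them is the whole tree.
That clade also contains E, F, I, J, L, M, N, O, Q, R, S, which are not in the proposed group, so the group is not monophyletic.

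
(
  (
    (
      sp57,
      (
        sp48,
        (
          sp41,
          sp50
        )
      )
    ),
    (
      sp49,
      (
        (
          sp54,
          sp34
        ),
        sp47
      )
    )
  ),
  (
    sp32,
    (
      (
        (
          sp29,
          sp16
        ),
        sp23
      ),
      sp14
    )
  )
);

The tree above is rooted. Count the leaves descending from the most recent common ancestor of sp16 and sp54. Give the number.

The MRCA of sp16 and sp54 is the root, so the clade is the entire tree.
That clade contains 13 terminal taxa: sp14, sp16, sp23, sp29, sp32, sp34, sp41, sp47, sp48, sp49, sp50, sp54, sp57.

13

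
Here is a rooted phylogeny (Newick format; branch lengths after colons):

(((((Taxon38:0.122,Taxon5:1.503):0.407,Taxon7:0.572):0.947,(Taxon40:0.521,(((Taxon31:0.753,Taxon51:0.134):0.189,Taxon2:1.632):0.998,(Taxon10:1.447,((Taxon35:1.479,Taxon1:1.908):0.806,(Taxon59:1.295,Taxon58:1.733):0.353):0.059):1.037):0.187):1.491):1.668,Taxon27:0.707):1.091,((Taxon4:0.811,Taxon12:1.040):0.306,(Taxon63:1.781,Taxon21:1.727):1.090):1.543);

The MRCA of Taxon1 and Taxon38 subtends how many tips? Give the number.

12

The MRCA of Taxon1 and Taxon38 is the node subtending (((Taxon38,Taxon5),Taxon7),(Taxon40,(((Taxon31,Taxon51),Taxon2),(Taxon10,((Taxon35,Taxon1),(Taxon59,Taxon58)))))).
That clade contains 12 terminal taxa: Taxon1, Taxon10, Taxon2, Taxon31, Taxon35, Taxon38, Taxon40, Taxon5, Taxon51, Taxon58, Taxon59, Taxon7.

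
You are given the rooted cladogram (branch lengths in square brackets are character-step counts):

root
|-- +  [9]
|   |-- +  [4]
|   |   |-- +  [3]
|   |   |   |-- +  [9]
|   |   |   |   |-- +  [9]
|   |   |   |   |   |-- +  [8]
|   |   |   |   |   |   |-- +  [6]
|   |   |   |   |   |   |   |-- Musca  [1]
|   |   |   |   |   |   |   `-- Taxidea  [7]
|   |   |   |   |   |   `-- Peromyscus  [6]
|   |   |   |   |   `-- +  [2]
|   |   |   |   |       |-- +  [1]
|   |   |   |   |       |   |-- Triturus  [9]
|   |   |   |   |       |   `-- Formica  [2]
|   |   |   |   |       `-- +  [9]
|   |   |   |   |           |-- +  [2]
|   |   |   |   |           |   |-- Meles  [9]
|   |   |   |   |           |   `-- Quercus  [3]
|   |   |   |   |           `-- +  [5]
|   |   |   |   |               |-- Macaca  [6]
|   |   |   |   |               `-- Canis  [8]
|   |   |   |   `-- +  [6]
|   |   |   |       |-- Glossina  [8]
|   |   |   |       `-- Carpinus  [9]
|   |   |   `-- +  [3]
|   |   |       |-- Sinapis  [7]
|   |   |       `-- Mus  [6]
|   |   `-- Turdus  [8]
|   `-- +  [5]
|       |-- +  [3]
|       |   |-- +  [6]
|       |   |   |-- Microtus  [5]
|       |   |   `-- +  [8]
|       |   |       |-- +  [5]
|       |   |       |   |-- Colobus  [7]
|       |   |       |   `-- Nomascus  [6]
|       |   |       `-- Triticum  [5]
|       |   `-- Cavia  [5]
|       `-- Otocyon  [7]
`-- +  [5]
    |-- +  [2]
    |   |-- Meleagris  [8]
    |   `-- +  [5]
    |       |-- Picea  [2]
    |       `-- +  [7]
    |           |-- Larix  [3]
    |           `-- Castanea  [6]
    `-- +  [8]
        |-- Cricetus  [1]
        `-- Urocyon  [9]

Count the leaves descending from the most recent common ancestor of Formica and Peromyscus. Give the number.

The MRCA of Formica and Peromyscus is the node subtending (((Musca,Taxidea),Peromyscus),((Triturus,Formica),((Meles,Quercus),(Macaca,Canis)))).
That clade contains 9 terminal taxa: Canis, Formica, Macaca, Meles, Musca, Peromyscus, Quercus, Taxidea, Triturus.

9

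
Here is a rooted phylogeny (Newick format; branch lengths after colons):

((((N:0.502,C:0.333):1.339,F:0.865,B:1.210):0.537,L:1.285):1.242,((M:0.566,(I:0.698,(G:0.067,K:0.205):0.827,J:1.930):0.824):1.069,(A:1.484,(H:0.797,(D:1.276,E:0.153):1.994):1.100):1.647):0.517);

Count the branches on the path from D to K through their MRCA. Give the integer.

8

The MRCA of D and K is the node subtending ((M,(I,(G,K),J)),(A,(H,(D,E)))).
From D up to that node: 4 branches. From K up to the same node: 4 branches. Total: 4 + 4 = 8.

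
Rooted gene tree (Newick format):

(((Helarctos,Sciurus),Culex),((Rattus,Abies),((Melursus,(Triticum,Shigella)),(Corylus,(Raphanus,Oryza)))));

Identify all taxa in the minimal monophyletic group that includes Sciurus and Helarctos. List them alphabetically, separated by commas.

Tracing Sciurus: it sits inside (Helarctos,Sciurus).
Tracing Helarctos: it sits inside (Helarctos,Sciurus).
The smallest clade enclosing both is (Helarctos,Sciurus); the answer is its 2 terminal taxa in alphabetical order.

Helarctos, Sciurus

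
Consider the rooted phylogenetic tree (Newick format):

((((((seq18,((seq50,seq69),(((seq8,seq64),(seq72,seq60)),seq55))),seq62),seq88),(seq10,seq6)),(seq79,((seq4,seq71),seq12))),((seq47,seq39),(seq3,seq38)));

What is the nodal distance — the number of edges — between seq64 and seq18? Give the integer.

The MRCA of seq64 and seq18 is the node subtending (seq18,((seq50,seq69),(((seq8,seq64),(seq72,seq60)),seq55))).
From seq64 up to that node: 5 branches. From seq18 up to the same node: 1 branch. Total: 5 + 1 = 6.

6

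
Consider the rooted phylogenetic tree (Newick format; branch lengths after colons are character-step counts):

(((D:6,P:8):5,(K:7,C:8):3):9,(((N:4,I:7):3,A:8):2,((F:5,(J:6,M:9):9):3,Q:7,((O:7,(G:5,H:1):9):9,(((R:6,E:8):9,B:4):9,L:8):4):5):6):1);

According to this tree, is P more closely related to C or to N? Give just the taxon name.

The MRCA of P and C subtends ((D,P),(K,C)) (4 taxa).
The MRCA of P and N is the root, subtending the entire tree (18 taxa).
The first is nested inside the second, so P shares a more recent common ancestor with C.

C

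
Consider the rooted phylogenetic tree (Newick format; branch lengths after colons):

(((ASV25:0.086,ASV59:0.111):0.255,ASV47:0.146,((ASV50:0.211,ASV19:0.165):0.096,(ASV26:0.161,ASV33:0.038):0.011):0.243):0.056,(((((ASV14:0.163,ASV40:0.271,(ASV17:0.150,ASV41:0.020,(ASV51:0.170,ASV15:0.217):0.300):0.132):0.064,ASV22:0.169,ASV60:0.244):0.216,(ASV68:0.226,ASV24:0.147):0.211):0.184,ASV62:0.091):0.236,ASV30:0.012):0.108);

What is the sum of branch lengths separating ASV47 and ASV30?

0.322

The path runs ASV47 → … → MRCA → … → ASV30; the MRCA is the root of the tree.
Branch lengths along that path: 0.146 + 0.056 + 0.108 + 0.012 = 0.322.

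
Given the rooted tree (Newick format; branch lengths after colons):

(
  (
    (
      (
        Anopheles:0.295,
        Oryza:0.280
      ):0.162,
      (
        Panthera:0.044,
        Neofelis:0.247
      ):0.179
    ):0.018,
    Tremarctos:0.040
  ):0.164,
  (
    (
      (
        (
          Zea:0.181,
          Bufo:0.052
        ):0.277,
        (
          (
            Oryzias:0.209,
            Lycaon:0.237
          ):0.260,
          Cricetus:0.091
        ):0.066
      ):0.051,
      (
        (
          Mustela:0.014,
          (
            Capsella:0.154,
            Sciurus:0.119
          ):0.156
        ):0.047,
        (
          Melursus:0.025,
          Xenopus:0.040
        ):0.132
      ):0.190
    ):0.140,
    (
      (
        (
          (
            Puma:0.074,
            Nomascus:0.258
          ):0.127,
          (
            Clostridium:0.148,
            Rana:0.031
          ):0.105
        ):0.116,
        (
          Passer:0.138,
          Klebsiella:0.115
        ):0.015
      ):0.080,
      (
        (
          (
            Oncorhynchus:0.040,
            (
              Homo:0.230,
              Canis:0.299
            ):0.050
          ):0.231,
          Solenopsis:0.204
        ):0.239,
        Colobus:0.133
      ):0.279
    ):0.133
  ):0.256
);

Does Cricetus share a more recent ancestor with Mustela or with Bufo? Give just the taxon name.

Bufo

The MRCA of Cricetus and Bufo subtends ((Zea,Bufo),((Oryzias,Lycaon),Cricetus)) (5 taxa).
The MRCA of Cricetus and Mustela subtends (((Zea,Bufo),((Oryzias,Lycaon),Cricetus)),((Mustela,(Capsella,Sciurus)),(Melursus,Xenopus))) (10 taxa).
The first is nested inside the second, so Cricetus shares a more recent common ancestor with Bufo.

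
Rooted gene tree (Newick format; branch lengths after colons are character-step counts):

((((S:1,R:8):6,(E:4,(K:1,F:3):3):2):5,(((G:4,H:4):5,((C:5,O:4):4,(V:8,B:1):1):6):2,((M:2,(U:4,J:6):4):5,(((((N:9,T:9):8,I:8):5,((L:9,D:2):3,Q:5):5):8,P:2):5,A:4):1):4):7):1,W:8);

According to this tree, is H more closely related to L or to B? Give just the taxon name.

The MRCA of H and B subtends ((G,H),((C,O),(V,B))) (6 taxa).
The MRCA of H and L subtends (((G,H),((C,O),(V,B))),((M,(U,J)),(((((N,T),I),((L,D),Q)),P),A))) (17 taxa).
The first is nested inside the second, so H shares a more recent common ancestor with B.

B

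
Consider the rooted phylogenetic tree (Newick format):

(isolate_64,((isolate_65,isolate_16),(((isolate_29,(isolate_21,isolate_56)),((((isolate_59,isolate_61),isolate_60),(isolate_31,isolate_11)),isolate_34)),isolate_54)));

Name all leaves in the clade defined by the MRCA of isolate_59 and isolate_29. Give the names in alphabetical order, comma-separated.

Tracing isolate_59: it sits inside (isolate_59,isolate_61).
Tracing isolate_29: it sits inside (isolate_29,(isolate_21,isolate_56)).
The smallest clade enclosing both is ((isolate_29,(isolate_21,isolate_56)),((((isolate_59,isolate_61),isolate_60),(isolate_31,isolate_11)),isolate_34)); the answer is its 9 terminal taxa in alphabetical order.

isolate_11, isolate_21, isolate_29, isolate_31, isolate_34, isolate_56, isolate_59, isolate_60, isolate_61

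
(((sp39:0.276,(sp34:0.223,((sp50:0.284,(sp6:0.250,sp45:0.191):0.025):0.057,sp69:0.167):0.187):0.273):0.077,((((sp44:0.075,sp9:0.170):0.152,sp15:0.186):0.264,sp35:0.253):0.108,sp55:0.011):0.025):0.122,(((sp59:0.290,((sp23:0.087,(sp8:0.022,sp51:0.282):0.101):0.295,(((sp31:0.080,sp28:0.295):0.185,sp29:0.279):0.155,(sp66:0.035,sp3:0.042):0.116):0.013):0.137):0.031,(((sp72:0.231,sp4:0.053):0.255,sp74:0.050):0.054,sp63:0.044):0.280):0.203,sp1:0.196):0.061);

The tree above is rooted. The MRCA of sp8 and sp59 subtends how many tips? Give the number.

9

The MRCA of sp8 and sp59 is the node subtending (sp59,((sp23,(sp8,sp51)),(((sp31,sp28),sp29),(sp66,sp3)))).
That clade contains 9 terminal taxa: sp23, sp28, sp29, sp3, sp31, sp51, sp59, sp66, sp8.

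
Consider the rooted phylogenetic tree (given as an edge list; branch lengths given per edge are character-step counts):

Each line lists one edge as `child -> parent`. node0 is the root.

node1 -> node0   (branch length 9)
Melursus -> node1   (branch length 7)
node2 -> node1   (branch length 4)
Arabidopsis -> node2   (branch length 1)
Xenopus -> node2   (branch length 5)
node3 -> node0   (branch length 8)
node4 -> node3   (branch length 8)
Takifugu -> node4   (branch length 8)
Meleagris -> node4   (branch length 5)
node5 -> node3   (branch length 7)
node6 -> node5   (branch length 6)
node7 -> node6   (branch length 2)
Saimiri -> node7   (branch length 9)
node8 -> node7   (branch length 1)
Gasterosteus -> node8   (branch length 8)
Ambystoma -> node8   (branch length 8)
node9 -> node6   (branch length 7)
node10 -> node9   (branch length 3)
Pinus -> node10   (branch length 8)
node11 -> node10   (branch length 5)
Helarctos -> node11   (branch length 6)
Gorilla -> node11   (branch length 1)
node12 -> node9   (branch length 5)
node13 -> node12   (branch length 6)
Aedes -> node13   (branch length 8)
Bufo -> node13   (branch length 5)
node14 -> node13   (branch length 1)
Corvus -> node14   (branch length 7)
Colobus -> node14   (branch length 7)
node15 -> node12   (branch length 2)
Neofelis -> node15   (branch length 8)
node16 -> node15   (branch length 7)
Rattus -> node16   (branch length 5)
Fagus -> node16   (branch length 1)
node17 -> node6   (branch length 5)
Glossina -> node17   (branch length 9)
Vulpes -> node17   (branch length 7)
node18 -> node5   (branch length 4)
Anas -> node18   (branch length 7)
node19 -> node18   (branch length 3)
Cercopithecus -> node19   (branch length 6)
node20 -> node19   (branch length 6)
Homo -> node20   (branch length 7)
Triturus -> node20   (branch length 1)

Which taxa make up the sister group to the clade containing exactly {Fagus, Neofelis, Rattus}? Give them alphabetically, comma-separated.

Aedes, Bufo, Colobus, Corvus

The clade containing exactly {Fagus, Neofelis, Rattus} attaches to the tree at the node subtending ((Aedes,Bufo,(Corvus,Colobus)),(Neofelis,(Rattus,Fagus))).
The other lineage descending from that same node — the sister group — is (Aedes,Bufo,(Corvus,Colobus)); its 4 tips in alphabetical order are the answer.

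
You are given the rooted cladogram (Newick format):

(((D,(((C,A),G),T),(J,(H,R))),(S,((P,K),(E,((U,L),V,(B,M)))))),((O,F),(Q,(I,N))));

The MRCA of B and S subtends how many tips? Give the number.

The MRCA of B and S is the node subtending (S,((P,K),(E,((U,L),V,(B,M))))).
That clade contains 9 terminal taxa: B, E, K, L, M, P, S, U, V.

9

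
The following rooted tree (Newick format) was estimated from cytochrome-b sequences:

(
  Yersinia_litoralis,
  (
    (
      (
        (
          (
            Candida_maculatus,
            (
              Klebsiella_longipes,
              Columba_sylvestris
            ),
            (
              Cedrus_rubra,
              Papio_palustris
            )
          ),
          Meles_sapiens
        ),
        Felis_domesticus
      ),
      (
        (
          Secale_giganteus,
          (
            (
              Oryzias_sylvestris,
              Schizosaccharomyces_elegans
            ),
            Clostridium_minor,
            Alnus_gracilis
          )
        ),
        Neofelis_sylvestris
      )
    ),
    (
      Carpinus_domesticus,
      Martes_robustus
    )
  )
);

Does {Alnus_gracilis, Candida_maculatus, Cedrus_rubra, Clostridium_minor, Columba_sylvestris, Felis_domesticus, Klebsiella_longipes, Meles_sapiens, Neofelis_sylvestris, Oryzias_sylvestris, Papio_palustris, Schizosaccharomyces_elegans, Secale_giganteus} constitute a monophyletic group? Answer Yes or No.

The most recent common ancestor of these taxa subtends ((((Candida_maculatus,(Klebsiella_longipes,Columba_sylvestris),(Cedrus_rubra,Papio_palustris)),Meles_sapiens),Felis_domesticus),((Secale_giganteus,((Oryzias_sylvestris,Schizosaccharomyces_elegans),Clostridium_minor,Alnus_gracilis)),Neofelis_sylvestris)).
That clade has exactly 13 tips — every listed taxon and nothing else — so the group is monophyletic.

Yes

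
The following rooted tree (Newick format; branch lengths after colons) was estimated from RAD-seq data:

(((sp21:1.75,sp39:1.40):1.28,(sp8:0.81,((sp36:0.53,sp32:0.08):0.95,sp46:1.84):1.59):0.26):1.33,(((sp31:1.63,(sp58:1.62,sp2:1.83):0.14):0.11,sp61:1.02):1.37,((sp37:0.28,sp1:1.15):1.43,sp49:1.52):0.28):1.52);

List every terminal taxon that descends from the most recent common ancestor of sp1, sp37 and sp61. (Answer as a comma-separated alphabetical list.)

sp1, sp2, sp31, sp37, sp49, sp58, sp61

Tracing sp1: it sits inside (sp37,sp1).
Tracing sp37: it sits inside (sp37,sp1).
Tracing sp61: it sits inside ((sp31,(sp58,sp2)),sp61).
The smallest clade enclosing all 3 is (((sp31,(sp58,sp2)),sp61),((sp37,sp1),sp49)); the answer is its 7 terminal taxa in alphabetical order.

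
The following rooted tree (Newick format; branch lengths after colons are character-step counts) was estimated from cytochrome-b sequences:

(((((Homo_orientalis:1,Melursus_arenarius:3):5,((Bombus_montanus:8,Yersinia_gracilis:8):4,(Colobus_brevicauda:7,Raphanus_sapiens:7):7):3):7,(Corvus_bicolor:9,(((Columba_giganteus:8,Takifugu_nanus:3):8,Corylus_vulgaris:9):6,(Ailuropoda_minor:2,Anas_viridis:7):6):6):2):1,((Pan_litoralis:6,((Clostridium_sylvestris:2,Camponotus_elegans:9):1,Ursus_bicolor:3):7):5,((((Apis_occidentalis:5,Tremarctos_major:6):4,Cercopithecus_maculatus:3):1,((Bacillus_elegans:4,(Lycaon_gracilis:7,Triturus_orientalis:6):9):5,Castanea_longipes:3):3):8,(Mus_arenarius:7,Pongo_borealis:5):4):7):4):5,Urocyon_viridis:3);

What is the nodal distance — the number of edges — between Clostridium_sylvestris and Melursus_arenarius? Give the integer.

The MRCA of Clostridium_sylvestris and Melursus_arenarius is the node subtending ((((Homo_orientalis,Melursus_arenarius),((Bombus_montanus,Yersinia_gracilis),(Colobus_brevicauda,Raphanus_sapiens))),(Corvus_bicolor,(((Columba_giganteus,Takifugu_nanus),Corylus_vulgaris),(Ailuropoda_minor,Anas_viridis)))),((Pan_litoralis,((Clostridium_sylvestris,Camponotus_elegans),Ursus_bicolor)),((((Apis_occidentalis,Tremarctos_major),Cercopithecus_maculatus),((Bacillus_elegans,(Lycaon_gracilis,Triturus_orientalis)),Castanea_longipes)),(Mus_arenarius,Pongo_borealis)))).
From Clostridium_sylvestris up to that node: 5 branches. From Melursus_arenarius up to the same node: 4 branches. Total: 5 + 4 = 9.

9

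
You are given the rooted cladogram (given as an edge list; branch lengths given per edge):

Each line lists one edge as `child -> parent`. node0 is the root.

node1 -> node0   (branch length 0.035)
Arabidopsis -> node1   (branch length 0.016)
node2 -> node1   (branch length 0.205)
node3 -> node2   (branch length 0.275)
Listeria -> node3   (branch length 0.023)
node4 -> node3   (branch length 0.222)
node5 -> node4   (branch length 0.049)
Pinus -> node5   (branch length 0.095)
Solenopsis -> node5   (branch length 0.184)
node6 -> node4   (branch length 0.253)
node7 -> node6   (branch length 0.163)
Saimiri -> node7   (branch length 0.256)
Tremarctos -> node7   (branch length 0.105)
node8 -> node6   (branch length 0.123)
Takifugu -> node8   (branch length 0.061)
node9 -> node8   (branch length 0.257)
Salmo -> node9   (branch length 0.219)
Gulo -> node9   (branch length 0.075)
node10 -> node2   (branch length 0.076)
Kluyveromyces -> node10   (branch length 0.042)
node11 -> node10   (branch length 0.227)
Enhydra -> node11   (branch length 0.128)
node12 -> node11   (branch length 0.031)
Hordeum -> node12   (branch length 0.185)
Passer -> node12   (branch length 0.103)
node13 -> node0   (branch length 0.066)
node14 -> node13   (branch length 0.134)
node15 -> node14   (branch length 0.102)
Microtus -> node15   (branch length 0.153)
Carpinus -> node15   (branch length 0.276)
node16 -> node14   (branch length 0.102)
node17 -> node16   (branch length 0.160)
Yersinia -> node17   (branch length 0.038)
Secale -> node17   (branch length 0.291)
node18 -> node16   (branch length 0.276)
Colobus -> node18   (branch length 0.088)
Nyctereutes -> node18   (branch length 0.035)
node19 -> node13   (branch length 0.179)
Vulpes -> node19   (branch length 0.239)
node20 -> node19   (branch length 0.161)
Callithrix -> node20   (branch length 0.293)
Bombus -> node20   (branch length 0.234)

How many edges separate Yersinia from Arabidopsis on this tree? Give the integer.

The MRCA of Yersinia and Arabidopsis is the root of the tree.
From Yersinia up to that node: 5 branches. From Arabidopsis up to the same node: 2 branches. Total: 5 + 2 = 7.

7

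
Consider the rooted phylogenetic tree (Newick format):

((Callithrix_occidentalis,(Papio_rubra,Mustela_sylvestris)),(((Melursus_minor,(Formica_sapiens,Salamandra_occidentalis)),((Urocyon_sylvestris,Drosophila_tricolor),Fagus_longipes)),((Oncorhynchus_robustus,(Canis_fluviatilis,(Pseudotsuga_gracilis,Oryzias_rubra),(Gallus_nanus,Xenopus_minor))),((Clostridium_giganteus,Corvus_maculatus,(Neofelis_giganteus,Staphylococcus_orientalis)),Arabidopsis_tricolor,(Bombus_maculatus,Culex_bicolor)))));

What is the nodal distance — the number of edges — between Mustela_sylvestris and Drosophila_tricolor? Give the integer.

8

The MRCA of Mustela_sylvestris and Drosophila_tricolor is the root of the tree.
From Mustela_sylvestris up to that node: 3 branches. From Drosophila_tricolor up to the same node: 5 branches. Total: 3 + 5 = 8.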